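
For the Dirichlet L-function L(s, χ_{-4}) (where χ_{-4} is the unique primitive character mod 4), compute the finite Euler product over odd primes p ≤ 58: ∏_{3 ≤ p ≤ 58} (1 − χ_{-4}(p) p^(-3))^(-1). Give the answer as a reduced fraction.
∏ = 825131832927904152751703886265311831503045/851571808026684219819301170519057245405184

The odd primes p ≤ 58 are [3, 5, 7, 11, 13, 17, 19, 23, 29, 31, 37, 41, 43, 47, 53]. For each, χ(p) = 1 if p ≡ 1 mod 4, χ(p) = −1 if p ≡ 3 mod 4. Taking (1 − χ(p)/p^3)^(-1) = p^3/(p^3 − χ(p)): (1 − (-1)/3^3)^(-1) · (1 − (1)/5^3)^(-1) · (1 − (-1)/7^3)^(-1) · (1 − (-1)/11^3)^(-1) · (1 − (1)/13^3)^(-1) · (1 − (1)/17^3)^(-1) · (1 − (-1)/19^3)^(-1) · (1 − (-1)/23^3)^(-1) · (1 − (1)/29^3)^(-1) · (1 − (-1)/31^3)^(-1) · (1 − (1)/37^3)^(-1) · (1 − (1)/41^3)^(-1) · (1 − (-1)/43^3)^(-1) · (1 − (-1)/47^3)^(-1) · (1 − (1)/53^3)^(-1) = 825131832927904152751703886265311831503045/851571808026684219819301170519057245405184.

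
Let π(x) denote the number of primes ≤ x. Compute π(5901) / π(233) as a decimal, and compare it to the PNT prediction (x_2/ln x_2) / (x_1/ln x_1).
π(5901)/π(233) = 776/51 ≈ 15.2157;  PNT prediction ≈ 15.8996.

π(233) = 51 and π(5901) = 776, so π(5901)/π(233) ≈ 15.2157. The PNT-predicted ratio is (5901/ln(5901)) / (233/ln(233)) ≈ 15.8996. The two agree to within a few percent, as expected.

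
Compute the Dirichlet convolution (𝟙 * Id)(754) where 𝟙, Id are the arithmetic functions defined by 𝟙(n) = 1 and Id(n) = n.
(𝟙 * Id)(754) = 1260

Divisors of 754: [1, 2, 13, 26, 29, 58, 377, 754]. For each d | 754:
  d = 1: 𝟙(1) · Id(754/1) = 1 · 754 = 754
  d = 2: 𝟙(2) · Id(754/2) = 1 · 377 = 377
  d = 13: 𝟙(13) · Id(754/13) = 1 · 58 = 58
  d = 26: 𝟙(26) · Id(754/26) = 1 · 29 = 29
  d = 29: 𝟙(29) · Id(754/29) = 1 · 26 = 26
  d = 58: 𝟙(58) · Id(754/58) = 1 · 13 = 13
  d = 377: 𝟙(377) · Id(754/377) = 1 · 2 = 2
  d = 754: 𝟙(754) · Id(754/754) = 1 · 1 = 1
Summing: (𝟙 * Id)(754) = 754 + 377 + 58 + 29 + 26 + 13 + 2 + 1 = 1260.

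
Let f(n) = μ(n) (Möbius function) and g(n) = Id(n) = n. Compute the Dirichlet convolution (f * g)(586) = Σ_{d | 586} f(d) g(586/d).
(μ * Id)(586) = 292

Divisors of 586: [1, 2, 293, 586]. For each d | 586:
  d = 1: μ(1) · Id(586/1) = 1 · 586 = 586
  d = 2: μ(2) · Id(586/2) = -1 · 293 = -293
  d = 293: μ(293) · Id(586/293) = -1 · 2 = -2
  d = 586: μ(586) · Id(586/586) = 1 · 1 = 1
Summing: (μ * Id)(586) = 586 + -293 + -2 + 1 = 292.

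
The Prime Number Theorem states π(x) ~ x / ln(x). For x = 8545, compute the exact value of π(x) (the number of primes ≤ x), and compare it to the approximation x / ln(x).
π(8545) = 1066;  x/ln(x) ≈ 943.88;  relative error ≈ 11.46%.

Directly count primes up to 8545: π(8545) = 1066. The PNT approximation gives 8545/ln(8545) ≈ 8545/9.05310 ≈ 943.88. Relative error (π(x) − x/ln(x)) / π(x) ≈ 11.46%; the approximation is known to undercount slightly (Li(x) is a better estimate).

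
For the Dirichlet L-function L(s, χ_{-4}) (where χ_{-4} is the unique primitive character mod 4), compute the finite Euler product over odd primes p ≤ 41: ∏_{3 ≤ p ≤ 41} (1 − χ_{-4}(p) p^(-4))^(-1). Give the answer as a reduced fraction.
∏ = 432087862418865343553833546534281744421/436917989841417958707951316628574044160

The odd primes p ≤ 41 are [3, 5, 7, 11, 13, 17, 19, 23, 29, 31, 37, 41]. For each, χ(p) = 1 if p ≡ 1 mod 4, χ(p) = −1 if p ≡ 3 mod 4. Taking (1 − χ(p)/p^4)^(-1) = p^4/(p^4 − χ(p)): (1 − (-1)/3^4)^(-1) · (1 − (1)/5^4)^(-1) · (1 − (-1)/7^4)^(-1) · (1 − (-1)/11^4)^(-1) · (1 − (1)/13^4)^(-1) · (1 − (1)/17^4)^(-1) · (1 − (-1)/19^4)^(-1) · (1 − (-1)/23^4)^(-1) · (1 − (1)/29^4)^(-1) · (1 − (-1)/31^4)^(-1) · (1 − (1)/37^4)^(-1) · (1 − (1)/41^4)^(-1) = 432087862418865343553833546534281744421/436917989841417958707951316628574044160.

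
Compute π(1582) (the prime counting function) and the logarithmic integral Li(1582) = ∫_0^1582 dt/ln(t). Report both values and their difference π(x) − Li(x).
π(1582) = 249;  Li(1582) ≈ 258.98;  π(x) − Li(x) ≈ -9.98.

Direct count of primes ≤ 1582 gives π(1582) = 249. Numerical evaluation of the logarithmic integral gives Li(1582) ≈ 258.98. The difference π(x) − Li(x) ≈ -9.98 is typically negative for small/moderate x (Li(x) overestimates), though Littlewood's theorem shows this sign changes infinitely often.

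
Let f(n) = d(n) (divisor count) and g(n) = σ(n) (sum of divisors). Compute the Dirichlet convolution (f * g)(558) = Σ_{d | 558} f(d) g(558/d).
(d * σ)(558) = 4080

Divisors of 558: [1, 2, 3, 6, 9, 18, 31, 62, 93, 186, 279, 558]. For each d | 558:
  d = 1: d(1) · σ(558/1) = 1 · 1248 = 1248
  d = 2: d(2) · σ(558/2) = 2 · 416 = 832
  d = 3: d(3) · σ(558/3) = 2 · 384 = 768
  d = 6: d(6) · σ(558/6) = 4 · 128 = 512
  d = 9: d(9) · σ(558/9) = 3 · 96 = 288
  d = 18: d(18) · σ(558/18) = 6 · 32 = 192
  d = 31: d(31) · σ(558/31) = 2 · 39 = 78
  d = 62: d(62) · σ(558/62) = 4 · 13 = 52
  d = 93: d(93) · σ(558/93) = 4 · 12 = 48
  d = 186: d(186) · σ(558/186) = 8 · 4 = 32
  d = 279: d(279) · σ(558/279) = 6 · 3 = 18
  d = 558: d(558) · σ(558/558) = 12 · 1 = 12
Summing: (d * σ)(558) = 1248 + 832 + 768 + 512 + 288 + 192 + 78 + 52 + 48 + 32 + 18 + 12 = 4080.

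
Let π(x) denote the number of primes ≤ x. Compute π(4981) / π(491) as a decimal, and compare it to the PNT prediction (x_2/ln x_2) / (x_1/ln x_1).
π(4981)/π(491) = 666/94 ≈ 7.0851;  PNT prediction ≈ 7.3837.

π(491) = 94 and π(4981) = 666, so π(4981)/π(491) ≈ 7.0851. The PNT-predicted ratio is (4981/ln(4981)) / (491/ln(491)) ≈ 7.3837. The two agree to within a few percent, as expected.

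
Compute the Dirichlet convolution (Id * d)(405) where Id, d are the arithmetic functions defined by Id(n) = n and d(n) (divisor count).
(Id * d)(405) = 1253

Divisors of 405: [1, 3, 5, 9, 15, 27, 45, 81, 135, 405]. For each d | 405:
  d = 1: Id(1) · d(405/1) = 1 · 10 = 10
  d = 3: Id(3) · d(405/3) = 3 · 8 = 24
  d = 5: Id(5) · d(405/5) = 5 · 5 = 25
  d = 9: Id(9) · d(405/9) = 9 · 6 = 54
  d = 15: Id(15) · d(405/15) = 15 · 4 = 60
  d = 27: Id(27) · d(405/27) = 27 · 4 = 108
  d = 45: Id(45) · d(405/45) = 45 · 3 = 135
  d = 81: Id(81) · d(405/81) = 81 · 2 = 162
  d = 135: Id(135) · d(405/135) = 135 · 2 = 270
  d = 405: Id(405) · d(405/405) = 405 · 1 = 405
Summing: (Id * d)(405) = 10 + 24 + 25 + 54 + 60 + 108 + 135 + 162 + 270 + 405 = 1253.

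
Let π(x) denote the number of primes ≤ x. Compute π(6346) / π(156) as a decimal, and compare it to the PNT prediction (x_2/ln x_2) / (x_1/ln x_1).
π(6346)/π(156) = 826/36 ≈ 22.9444;  PNT prediction ≈ 23.4622.

π(156) = 36 and π(6346) = 826, so π(6346)/π(156) ≈ 22.9444. The PNT-predicted ratio is (6346/ln(6346)) / (156/ln(156)) ≈ 23.4622. The two agree to within a few percent, as expected.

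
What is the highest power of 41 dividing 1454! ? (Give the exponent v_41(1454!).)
v_41(1454!) = 35

Legendre's formula: v_p(n!) = Σ_{k ≥ 1} ⌊n / p^k⌋. For p = 41, n = 1454, the terms are:
  ⌊1454/41^1⌋ = ⌊1454/41⌋ = 35
(the next term ⌊1454/41^2⌋ = 0, terminating the sum). Summing: v_41(1454!) = 35 = 35.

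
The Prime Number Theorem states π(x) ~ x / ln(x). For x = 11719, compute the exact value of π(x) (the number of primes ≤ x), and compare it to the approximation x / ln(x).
π(11719) = 1407;  x/ln(x) ≈ 1250.83;  relative error ≈ 11.10%.

Directly count primes up to 11719: π(11719) = 1407. The PNT approximation gives 11719/ln(11719) ≈ 11719/9.36897 ≈ 1250.83. Relative error (π(x) − x/ln(x)) / π(x) ≈ 11.10%; the approximation is known to undercount slightly (Li(x) is a better estimate).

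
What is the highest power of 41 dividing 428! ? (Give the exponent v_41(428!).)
v_41(428!) = 10

Legendre's formula: v_p(n!) = Σ_{k ≥ 1} ⌊n / p^k⌋. For p = 41, n = 428, the terms are:
  ⌊428/41^1⌋ = ⌊428/41⌋ = 10
(the next term ⌊428/41^2⌋ = 0, terminating the sum). Summing: v_41(428!) = 10 = 10.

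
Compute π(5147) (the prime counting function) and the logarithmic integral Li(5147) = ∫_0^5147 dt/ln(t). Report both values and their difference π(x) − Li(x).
π(5147) = 686;  Li(5147) ≈ 701.51;  π(x) − Li(x) ≈ -15.51.

Direct count of primes ≤ 5147 gives π(5147) = 686. Numerical evaluation of the logarithmic integral gives Li(5147) ≈ 701.51. The difference π(x) − Li(x) ≈ -15.51 is typically negative for small/moderate x (Li(x) overestimates), though Littlewood's theorem shows this sign changes infinitely often.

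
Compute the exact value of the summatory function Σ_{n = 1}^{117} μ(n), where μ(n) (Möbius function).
Σ_{n ≤ 117} μ(n) = -5

Compute μ(n) for each 1 ≤ n ≤ 117: μ(1) = 1, μ(2) = -1, μ(3) = -1, μ(4) = 0, μ(5) = -1, μ(6) = 1, μ(7) = -1, μ(8) = 0, μ(9) = 0, μ(10) = 1, μ(11) = -1, μ(12) = 0, μ(13) = -1, μ(14) = 1, μ(15) = 1, μ(16) = 0, μ(17) = -1, μ(18) = 0, μ(19) = -1, μ(20) = 0, μ(21) = 1, μ(22) = 1, μ(23) = -1, μ(24) = 0, μ(25) = 0, μ(26) = 1, μ(27) = 0, μ(28) = 0, μ(29) = -1, μ(30) = -1, μ(31) = -1, μ(32) = 0, μ(33) = 1, μ(34) = 1, μ(35) = 1, μ(36) = 0, μ(37) = -1, μ(38) = 1, μ(39) = 1, μ(40) = 0, μ(41) = -1, μ(42) = -1, μ(43) = -1, μ(44) = 0, μ(45) = 0, μ(46) = 1, μ(47) = -1, μ(48) = 0, μ(49) = 0, μ(50) = 0, μ(51) = 1, μ(52) = 0, μ(53) = -1, μ(54) = 0, μ(55) = 1, μ(56) = 0, μ(57) = 1, μ(58) = 1, μ(59) = -1, μ(60) = 0, μ(61) = -1, μ(62) = 1, μ(63) = 0, μ(64) = 0, μ(65) = 1, μ(66) = -1, μ(67) = -1, μ(68) = 0, μ(69) = 1, μ(70) = -1, μ(71) = -1, μ(72) = 0, μ(73) = -1, μ(74) = 1, μ(75) = 0, μ(76) = 0, μ(77) = 1, μ(78) = -1, μ(79) = -1, μ(80) = 0, μ(81) = 0, μ(82) = 1, μ(83) = -1, μ(84) = 0, μ(85) = 1, μ(86) = 1, μ(87) = 1, μ(88) = 0, μ(89) = -1, μ(90) = 0, μ(91) = 1, μ(92) = 0, μ(93) = 1, μ(94) = 1, μ(95) = 1, μ(96) = 0, μ(97) = -1, μ(98) = 0, μ(99) = 0, μ(100) = 0, μ(101) = -1, μ(102) = -1, μ(103) = -1, μ(104) = 0, μ(105) = -1, μ(106) = 1, μ(107) = -1, μ(108) = 0, μ(109) = -1, μ(110) = -1, μ(111) = 1, μ(112) = 0, μ(113) = -1, μ(114) = -1, μ(115) = 1, μ(116) = 0, μ(117) = 0. Summing all 117 values: -5. (Mertens function M(x) = Σ_{n ≤ x} μ(n); on average M(x) should be small (PNT ⟺ M(x) = o(x)).)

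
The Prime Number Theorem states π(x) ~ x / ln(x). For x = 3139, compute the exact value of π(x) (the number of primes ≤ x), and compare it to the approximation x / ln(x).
π(3139) = 446;  x/ln(x) ≈ 389.86;  relative error ≈ 12.59%.

Directly count primes up to 3139: π(3139) = 446. The PNT approximation gives 3139/ln(3139) ≈ 3139/8.05166 ≈ 389.86. Relative error (π(x) − x/ln(x)) / π(x) ≈ 12.59%; the approximation is known to undercount slightly (Li(x) is a better estimate).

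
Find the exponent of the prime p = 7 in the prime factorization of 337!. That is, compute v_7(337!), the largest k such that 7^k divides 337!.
v_7(337!) = 54

Legendre's formula: v_p(n!) = Σ_{k ≥ 1} ⌊n / p^k⌋. For p = 7, n = 337, the terms are:
  ⌊337/7^1⌋ = ⌊337/7⌋ = 48
  ⌊337/7^2⌋ = ⌊337/49⌋ = 6
(the next term ⌊337/7^3⌋ = 0, terminating the sum). Summing: v_7(337!) = 48 + 6 = 54.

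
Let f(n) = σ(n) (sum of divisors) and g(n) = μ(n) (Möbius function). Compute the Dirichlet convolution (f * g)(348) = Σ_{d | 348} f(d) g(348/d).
(σ * μ)(348) = 348

Divisors of 348: [1, 2, 3, 4, 6, 12, 29, 58, 87, 116, 174, 348]. For each d | 348:
  d = 1: σ(1) · μ(348/1) = 1 · 0 = 0
  d = 2: σ(2) · μ(348/2) = 3 · -1 = -3
  d = 3: σ(3) · μ(348/3) = 4 · 0 = 0
  d = 4: σ(4) · μ(348/4) = 7 · 1 = 7
  d = 6: σ(6) · μ(348/6) = 12 · 1 = 12
  d = 12: σ(12) · μ(348/12) = 28 · -1 = -28
  d = 29: σ(29) · μ(348/29) = 30 · 0 = 0
  d = 58: σ(58) · μ(348/58) = 90 · 1 = 90
  d = 87: σ(87) · μ(348/87) = 120 · 0 = 0
  d = 116: σ(116) · μ(348/116) = 210 · -1 = -210
  d = 174: σ(174) · μ(348/174) = 360 · -1 = -360
  d = 348: σ(348) · μ(348/348) = 840 · 1 = 840
Summing: (σ * μ)(348) = 0 + -3 + 0 + 7 + 12 + -28 + 0 + 90 + 0 + -210 + -360 + 840 = 348.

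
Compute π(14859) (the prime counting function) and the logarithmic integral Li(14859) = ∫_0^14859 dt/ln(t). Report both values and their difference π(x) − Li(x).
π(14859) = 1740;  Li(14859) ≈ 1761.95;  π(x) − Li(x) ≈ -21.95.

Direct count of primes ≤ 14859 gives π(14859) = 1740. Numerical evaluation of the logarithmic integral gives Li(14859) ≈ 1761.95. The difference π(x) − Li(x) ≈ -21.95 is typically negative for small/moderate x (Li(x) overestimates), though Littlewood's theorem shows this sign changes infinitely often.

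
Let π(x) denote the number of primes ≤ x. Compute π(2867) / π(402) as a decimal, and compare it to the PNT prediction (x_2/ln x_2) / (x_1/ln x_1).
π(2867)/π(402) = 416/79 ≈ 5.2658;  PNT prediction ≈ 5.3719.

π(402) = 79 and π(2867) = 416, so π(2867)/π(402) ≈ 5.2658. The PNT-predicted ratio is (2867/ln(2867)) / (402/ln(402)) ≈ 5.3719. The two agree to within a few percent, as expected.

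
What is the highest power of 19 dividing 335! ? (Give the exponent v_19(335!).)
v_19(335!) = 17

Legendre's formula: v_p(n!) = Σ_{k ≥ 1} ⌊n / p^k⌋. For p = 19, n = 335, the terms are:
  ⌊335/19^1⌋ = ⌊335/19⌋ = 17
(the next term ⌊335/19^2⌋ = 0, terminating the sum). Summing: v_19(335!) = 17 = 17.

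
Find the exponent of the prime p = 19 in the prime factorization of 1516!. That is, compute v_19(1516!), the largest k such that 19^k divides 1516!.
v_19(1516!) = 83

Legendre's formula: v_p(n!) = Σ_{k ≥ 1} ⌊n / p^k⌋. For p = 19, n = 1516, the terms are:
  ⌊1516/19^1⌋ = ⌊1516/19⌋ = 79
  ⌊1516/19^2⌋ = ⌊1516/361⌋ = 4
(the next term ⌊1516/19^3⌋ = 0, terminating the sum). Summing: v_19(1516!) = 79 + 4 = 83.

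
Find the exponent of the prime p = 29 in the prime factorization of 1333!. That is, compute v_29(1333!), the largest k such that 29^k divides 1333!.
v_29(1333!) = 46

Legendre's formula: v_p(n!) = Σ_{k ≥ 1} ⌊n / p^k⌋. For p = 29, n = 1333, the terms are:
  ⌊1333/29^1⌋ = ⌊1333/29⌋ = 45
  ⌊1333/29^2⌋ = ⌊1333/841⌋ = 1
(the next term ⌊1333/29^3⌋ = 0, terminating the sum). Summing: v_29(1333!) = 45 + 1 = 46.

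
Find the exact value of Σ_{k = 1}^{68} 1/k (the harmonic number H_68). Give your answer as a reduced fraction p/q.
H_68 = 14094018321907827923954201611/2933773379069966367528193600

Direct summation: H_68 = 1 + 1/2 + ... + 1/68. The least common denominator is lcm(1, ..., 68) = 79211881234889091923261227200; over this denominator the numerator is 79211881234889091923261227200 + 39605940617444545961630613600 + 26403960411629697307753742400 + 19802970308722272980815306800 + 15842376246977818384652245440 + 13201980205814848653876871200 + 11315983033555584560465889600 + 9901485154361136490407653400 + 8801320137209899102584580800 + 7921188123488909192326122720 + 7201080112262644720296475200 + 6600990102907424326938435600 + 6093221633453007071020094400 + 5657991516777792280232944800 + 5280792082325939461550748480 + 4950742577180568245203826700 + 4659522425581711289603601600 + 4400660068604949551292290400 + 4169046380783636417013748800 + 3960594061744454596163061360 + 3771994344518528186821963200 + 3600540056131322360148237600 + 3443994836299525735793966400 + 3300495051453712163469217800 + 3168475249395563676930449088 + 3046610816726503535510047200 + 2933773379069966367528193600 + 2828995758388896140116472400 + 2731444180513416962871076800 + 2640396041162969730775374240 + 2555221975319002965266491200 + 2475371288590284122601913350 + 2400360037420881573432158400 + 2329761212790855644801800800 + 2263196606711116912093177920 + 2200330034302474775646145200 + 2140861654997002484412465600 + 2084523190391818208506874400 + 2031073877817669023673364800 + 1980297030872227298081530680 + 1931997103289977851786859200 + 1885997172259264093410981600 + 1842136772904397486587470400 + 1800270028065661180074118800 + 1760264027441979820516916160 + 1721997418149762867896983200 + 1685359175210406211133217600 + 1650247525726856081734608900 + 1616569004793654937209412800 + 1584237624697781838465224544 + 1553174141860570429867867200 + 1523305408363251767755023600 + 1494563796884699847608702400 + 1466886689534983183764096800 + 1440216022452528944059295040 + 1414497879194448070058236200 + 1389682126927878805671249600 + 1365722090256708481435538400 + 1342574258218459185140020800 + 1320198020581484865387687120 + 1298555430080149047922315200 + 1277610987659501482633245600 + 1257331448172842728940654400 + 1237685644295142061300956675 + 1218644326690601414204018880 + 1200180018710440786716079200 + 1182266884102822267511361600 + 1164880606395427822400900400 = 380538494691511353946763443497, so H_68 = 380538494691511353946763443497/79211881234889091923261227200; reducing by gcd(380538494691511353946763443497, 79211881234889091923261227200) = 27 gives 14094018321907827923954201611/2933773379069966367528193600 ≈ 4.80406. (The PNT-adjacent estimate ln(68) + γ ≈ 4.79672 matches within O(1/n).)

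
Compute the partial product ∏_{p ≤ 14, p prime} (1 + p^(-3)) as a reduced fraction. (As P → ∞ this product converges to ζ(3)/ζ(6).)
∏ = 431631936/365525875

The primes p ≤ 14 are [2, 3, 5, 7, 11, 13]. For each, (1 + 1/p^3) = (p^3 + 1)/p^3. Multiplying these fractions over p ∈ [2, 3, 5, 7, 11, 13] gives 431631936/365525875. (In the limit P → ∞ this tends to ζ(3)/ζ(6).)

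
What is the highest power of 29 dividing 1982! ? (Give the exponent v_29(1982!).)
v_29(1982!) = 70

Legendre's formula: v_p(n!) = Σ_{k ≥ 1} ⌊n / p^k⌋. For p = 29, n = 1982, the terms are:
  ⌊1982/29^1⌋ = ⌊1982/29⌋ = 68
  ⌊1982/29^2⌋ = ⌊1982/841⌋ = 2
(the next term ⌊1982/29^3⌋ = 0, terminating the sum). Summing: v_29(1982!) = 68 + 2 = 70.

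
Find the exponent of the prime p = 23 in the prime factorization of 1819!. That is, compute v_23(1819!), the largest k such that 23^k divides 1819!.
v_23(1819!) = 82

Legendre's formula: v_p(n!) = Σ_{k ≥ 1} ⌊n / p^k⌋. For p = 23, n = 1819, the terms are:
  ⌊1819/23^1⌋ = ⌊1819/23⌋ = 79
  ⌊1819/23^2⌋ = ⌊1819/529⌋ = 3
(the next term ⌊1819/23^3⌋ = 0, terminating the sum). Summing: v_23(1819!) = 79 + 3 = 82.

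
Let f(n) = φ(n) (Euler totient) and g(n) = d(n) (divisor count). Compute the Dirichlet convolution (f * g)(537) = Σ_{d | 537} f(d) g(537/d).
(φ * d)(537) = 720

Divisors of 537: [1, 3, 179, 537]. For each d | 537:
  d = 1: φ(1) · d(537/1) = 1 · 4 = 4
  d = 3: φ(3) · d(537/3) = 2 · 2 = 4
  d = 179: φ(179) · d(537/179) = 178 · 2 = 356
  d = 537: φ(537) · d(537/537) = 356 · 1 = 356
Summing: (φ * d)(537) = 4 + 4 + 356 + 356 = 720.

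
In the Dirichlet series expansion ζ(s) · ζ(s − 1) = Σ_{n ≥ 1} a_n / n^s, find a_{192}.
σ(192) = 508

In the product (Σ m^0/m^s)(Σ k / k^s) = Σ (Σ_{d | n} d) / n^s, the coefficient of 1/n^s is σ(n) = Σ_{d | n} d. For n = 192, divisors are [1, 2, 3, 4, 6, 8, 12, 16, 24, 32, 48, 64, 96, 192]; summing: σ(192) = 508.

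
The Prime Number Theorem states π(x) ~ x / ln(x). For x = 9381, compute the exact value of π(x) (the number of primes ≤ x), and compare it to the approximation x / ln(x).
π(9381) = 1160;  x/ln(x) ≈ 1025.64;  relative error ≈ 11.58%.

Directly count primes up to 9381: π(9381) = 1160. The PNT approximation gives 9381/ln(9381) ≈ 9381/9.14644 ≈ 1025.64. Relative error (π(x) − x/ln(x)) / π(x) ≈ 11.58%; the approximation is known to undercount slightly (Li(x) is a better estimate).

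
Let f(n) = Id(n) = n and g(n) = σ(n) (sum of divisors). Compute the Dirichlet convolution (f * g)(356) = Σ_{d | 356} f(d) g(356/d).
(Id * σ)(356) = 3043

Divisors of 356: [1, 2, 4, 89, 178, 356]. For each d | 356:
  d = 1: Id(1) · σ(356/1) = 1 · 630 = 630
  d = 2: Id(2) · σ(356/2) = 2 · 270 = 540
  d = 4: Id(4) · σ(356/4) = 4 · 90 = 360
  d = 89: Id(89) · σ(356/89) = 89 · 7 = 623
  d = 178: Id(178) · σ(356/178) = 178 · 3 = 534
  d = 356: Id(356) · σ(356/356) = 356 · 1 = 356
Summing: (Id * σ)(356) = 630 + 540 + 360 + 623 + 534 + 356 = 3043.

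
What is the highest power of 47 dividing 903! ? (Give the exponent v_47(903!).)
v_47(903!) = 19

Legendre's formula: v_p(n!) = Σ_{k ≥ 1} ⌊n / p^k⌋. For p = 47, n = 903, the terms are:
  ⌊903/47^1⌋ = ⌊903/47⌋ = 19
(the next term ⌊903/47^2⌋ = 0, terminating the sum). Summing: v_47(903!) = 19 = 19.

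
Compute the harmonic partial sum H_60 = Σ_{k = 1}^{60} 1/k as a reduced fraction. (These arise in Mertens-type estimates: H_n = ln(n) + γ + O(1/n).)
H_60 = 15117092380124150817026911/3230237388259077233637600

Direct summation: H_60 = 1 + 1/2 + ... + 1/60. The least common denominator is lcm(1, ..., 60) = 9690712164777231700912800; over this denominator the numerator is 9690712164777231700912800 + 4845356082388615850456400 + 3230237388259077233637600 + 2422678041194307925228200 + 1938142432955446340182560 + 1615118694129538616818800 + 1384387452111033100130400 + 1211339020597153962614100 + 1076745796086359077879200 + 969071216477723170091280 + 880973833161566518264800 + 807559347064769308409400 + 745439397290556284685600 + 692193726055516550065200 + 646047477651815446727520 + 605669510298576981307050 + 570041892045719511818400 + 538372898043179538939600 + 510037482356696405311200 + 484535608238861585045640 + 461462484037011033376800 + 440486916580783259132400 + 421335311512053552213600 + 403779673532384654204700 + 387628486591089268036512 + 372719698645278142342800 + 358915265362119692626400 + 346096863027758275032600 + 334162488440594196583200 + 323023738825907723363760 + 312603618218620377448800 + 302834755149288490653525 + 293657944387188839421600 + 285020946022859755909200 + 276877490422206620026080 + 269186449021589769469800 + 261911139588573829754400 + 255018741178348202655600 + 248479799096852094895200 + 242267804119430792522820 + 236358833287249553680800 + 230731242018505516688400 + 225365399180865853509600 + 220243458290391629566200 + 215349159217271815575840 + 210667655756026776106800 + 206185365208026206402400 + 201889836766192327102350 + 197769636015861871447200 + 193814243295544634018256 + 190013964015239837272800 + 186359849322639071171400 + 182843625750513805677600 + 179457632681059846313200 + 176194766632313303652960 + 173048431513879137516300 + 170012494118898801770400 + 167081244220297098291600 + 164249358725037825439200 + 161511869412953861681880 = 45351277140372452451080733, so H_60 = 45351277140372452451080733/9690712164777231700912800; reducing by gcd(45351277140372452451080733, 9690712164777231700912800) = 3 gives 15117092380124150817026911/3230237388259077233637600 ≈ 4.67987. (The PNT-adjacent estimate ln(60) + γ ≈ 4.67156 matches within O(1/n).)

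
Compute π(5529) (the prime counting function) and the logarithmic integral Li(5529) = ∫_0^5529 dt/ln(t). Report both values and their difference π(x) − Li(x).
π(5529) = 731;  Li(5529) ≈ 746.02;  π(x) − Li(x) ≈ -15.02.

Direct count of primes ≤ 5529 gives π(5529) = 731. Numerical evaluation of the logarithmic integral gives Li(5529) ≈ 746.02. The difference π(x) − Li(x) ≈ -15.02 is typically negative for small/moderate x (Li(x) overestimates), though Littlewood's theorem shows this sign changes infinitely often.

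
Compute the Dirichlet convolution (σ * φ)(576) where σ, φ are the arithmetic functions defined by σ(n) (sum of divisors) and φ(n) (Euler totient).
(σ * φ)(576) = 12096

Divisors of 576: [1, 2, 3, 4, 6, 8, 9, 12, 16, 18, 24, 32, 36, 48, 64, 72, 96, 144, 192, 288, 576]. For each d | 576:
  d = 1: σ(1) · φ(576/1) = 1 · 192 = 192
  d = 2: σ(2) · φ(576/2) = 3 · 96 = 288
  d = 3: σ(3) · φ(576/3) = 4 · 64 = 256
  d = 4: σ(4) · φ(576/4) = 7 · 48 = 336
  d = 6: σ(6) · φ(576/6) = 12 · 32 = 384
  d = 8: σ(8) · φ(576/8) = 15 · 24 = 360
  d = 9: σ(9) · φ(576/9) = 13 · 32 = 416
  d = 12: σ(12) · φ(576/12) = 28 · 16 = 448
  d = 16: σ(16) · φ(576/16) = 31 · 12 = 372
  d = 18: σ(18) · φ(576/18) = 39 · 16 = 624
  d = 24: σ(24) · φ(576/24) = 60 · 8 = 480
  d = 32: σ(32) · φ(576/32) = 63 · 6 = 378
  d = 36: σ(36) · φ(576/36) = 91 · 8 = 728
  d = 48: σ(48) · φ(576/48) = 124 · 4 = 496
  d = 64: σ(64) · φ(576/64) = 127 · 6 = 762
  d = 72: σ(72) · φ(576/72) = 195 · 4 = 780
  d = 96: σ(96) · φ(576/96) = 252 · 2 = 504
  d = 144: σ(144) · φ(576/144) = 403 · 2 = 806
  d = 192: σ(192) · φ(576/192) = 508 · 2 = 1016
  d = 288: σ(288) · φ(576/288) = 819 · 1 = 819
  d = 576: σ(576) · φ(576/576) = 1651 · 1 = 1651
Summing: (σ * φ)(576) = 192 + 288 + 256 + 336 + 384 + 360 + 416 + 448 + 372 + 624 + 480 + 378 + 728 + 496 + 762 + 780 + 504 + 806 + 1016 + 819 + 1651 = 12096.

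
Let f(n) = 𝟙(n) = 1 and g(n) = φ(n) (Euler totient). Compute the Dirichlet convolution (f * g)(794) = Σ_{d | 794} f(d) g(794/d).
(𝟙 * φ)(794) = 794

Divisors of 794: [1, 2, 397, 794]. For each d | 794:
  d = 1: 𝟙(1) · φ(794/1) = 1 · 396 = 396
  d = 2: 𝟙(2) · φ(794/2) = 1 · 396 = 396
  d = 397: 𝟙(397) · φ(794/397) = 1 · 1 = 1
  d = 794: 𝟙(794) · φ(794/794) = 1 · 1 = 1
Summing: (𝟙 * φ)(794) = 396 + 396 + 1 + 1 = 794.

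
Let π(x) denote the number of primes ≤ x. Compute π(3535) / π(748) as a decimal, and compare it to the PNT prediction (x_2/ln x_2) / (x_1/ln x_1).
π(3535)/π(748) = 494/132 ≈ 3.7424;  PNT prediction ≈ 3.8276.

π(748) = 132 and π(3535) = 494, so π(3535)/π(748) ≈ 3.7424. The PNT-predicted ratio is (3535/ln(3535)) / (748/ln(748)) ≈ 3.8276. The two agree to within a few percent, as expected.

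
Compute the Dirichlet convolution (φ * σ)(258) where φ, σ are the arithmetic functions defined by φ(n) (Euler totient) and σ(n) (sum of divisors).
(φ * σ)(258) = 2064

Divisors of 258: [1, 2, 3, 6, 43, 86, 129, 258]. For each d | 258:
  d = 1: φ(1) · σ(258/1) = 1 · 528 = 528
  d = 2: φ(2) · σ(258/2) = 1 · 176 = 176
  d = 3: φ(3) · σ(258/3) = 2 · 132 = 264
  d = 6: φ(6) · σ(258/6) = 2 · 44 = 88
  d = 43: φ(43) · σ(258/43) = 42 · 12 = 504
  d = 86: φ(86) · σ(258/86) = 42 · 4 = 168
  d = 129: φ(129) · σ(258/129) = 84 · 3 = 252
  d = 258: φ(258) · σ(258/258) = 84 · 1 = 84
Summing: (φ * σ)(258) = 528 + 176 + 264 + 88 + 504 + 168 + 252 + 84 = 2064.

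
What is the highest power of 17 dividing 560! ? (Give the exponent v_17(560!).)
v_17(560!) = 33

Legendre's formula: v_p(n!) = Σ_{k ≥ 1} ⌊n / p^k⌋. For p = 17, n = 560, the terms are:
  ⌊560/17^1⌋ = ⌊560/17⌋ = 32
  ⌊560/17^2⌋ = ⌊560/289⌋ = 1
(the next term ⌊560/17^3⌋ = 0, terminating the sum). Summing: v_17(560!) = 32 + 1 = 33.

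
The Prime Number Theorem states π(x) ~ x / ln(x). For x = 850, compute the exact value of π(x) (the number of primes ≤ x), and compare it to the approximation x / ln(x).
π(850) = 146;  x/ln(x) ≈ 126.01;  relative error ≈ 13.69%.

Directly count primes up to 850: π(850) = 146. The PNT approximation gives 850/ln(850) ≈ 850/6.74524 ≈ 126.01. Relative error (π(x) − x/ln(x)) / π(x) ≈ 13.69%; the approximation is known to undercount slightly (Li(x) is a better estimate).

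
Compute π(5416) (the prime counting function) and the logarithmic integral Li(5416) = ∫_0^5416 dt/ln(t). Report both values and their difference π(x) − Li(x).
π(5416) = 714;  Li(5416) ≈ 732.89;  π(x) − Li(x) ≈ -18.89.

Direct count of primes ≤ 5416 gives π(5416) = 714. Numerical evaluation of the logarithmic integral gives Li(5416) ≈ 732.89. The difference π(x) − Li(x) ≈ -18.89 is typically negative for small/moderate x (Li(x) overestimates), though Littlewood's theorem shows this sign changes infinitely often.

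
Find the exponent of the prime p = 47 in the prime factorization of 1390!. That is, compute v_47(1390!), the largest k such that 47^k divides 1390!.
v_47(1390!) = 29

Legendre's formula: v_p(n!) = Σ_{k ≥ 1} ⌊n / p^k⌋. For p = 47, n = 1390, the terms are:
  ⌊1390/47^1⌋ = ⌊1390/47⌋ = 29
(the next term ⌊1390/47^2⌋ = 0, terminating the sum). Summing: v_47(1390!) = 29 = 29.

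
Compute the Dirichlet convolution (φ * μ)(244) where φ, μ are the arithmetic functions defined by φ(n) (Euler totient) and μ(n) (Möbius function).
(φ * μ)(244) = 59

Divisors of 244: [1, 2, 4, 61, 122, 244]. For each d | 244:
  d = 1: φ(1) · μ(244/1) = 1 · 0 = 0
  d = 2: φ(2) · μ(244/2) = 1 · 1 = 1
  d = 4: φ(4) · μ(244/4) = 2 · -1 = -2
  d = 61: φ(61) · μ(244/61) = 60 · 0 = 0
  d = 122: φ(122) · μ(244/122) = 60 · -1 = -60
  d = 244: φ(244) · μ(244/244) = 120 · 1 = 120
Summing: (φ * μ)(244) = 0 + 1 + -2 + 0 + -60 + 120 = 59.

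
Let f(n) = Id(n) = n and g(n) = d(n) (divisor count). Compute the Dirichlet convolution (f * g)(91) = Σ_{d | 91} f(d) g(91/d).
(Id * d)(91) = 135

Divisors of 91: [1, 7, 13, 91]. For each d | 91:
  d = 1: Id(1) · d(91/1) = 1 · 4 = 4
  d = 7: Id(7) · d(91/7) = 7 · 2 = 14
  d = 13: Id(13) · d(91/13) = 13 · 2 = 26
  d = 91: Id(91) · d(91/91) = 91 · 1 = 91
Summing: (Id * d)(91) = 4 + 14 + 26 + 91 = 135.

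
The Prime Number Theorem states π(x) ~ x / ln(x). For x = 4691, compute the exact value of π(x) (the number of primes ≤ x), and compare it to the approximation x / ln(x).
π(4691) = 634;  x/ln(x) ≈ 554.92;  relative error ≈ 12.47%.

Directly count primes up to 4691: π(4691) = 634. The PNT approximation gives 4691/ln(4691) ≈ 4691/8.45340 ≈ 554.92. Relative error (π(x) − x/ln(x)) / π(x) ≈ 12.47%; the approximation is known to undercount slightly (Li(x) is a better estimate).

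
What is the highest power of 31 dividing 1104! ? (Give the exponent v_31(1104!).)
v_31(1104!) = 36

Legendre's formula: v_p(n!) = Σ_{k ≥ 1} ⌊n / p^k⌋. For p = 31, n = 1104, the terms are:
  ⌊1104/31^1⌋ = ⌊1104/31⌋ = 35
  ⌊1104/31^2⌋ = ⌊1104/961⌋ = 1
(the next term ⌊1104/31^3⌋ = 0, terminating the sum). Summing: v_31(1104!) = 35 + 1 = 36.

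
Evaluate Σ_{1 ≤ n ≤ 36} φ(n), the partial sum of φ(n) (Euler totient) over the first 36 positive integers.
Σ_{n ≤ 36} φ(n) = 396

Compute φ(n) for each 1 ≤ n ≤ 36: φ(1) = 1, φ(2) = 1, φ(3) = 2, φ(4) = 2, φ(5) = 4, φ(6) = 2, φ(7) = 6, φ(8) = 4, φ(9) = 6, φ(10) = 4, φ(11) = 10, φ(12) = 4, φ(13) = 12, φ(14) = 6, φ(15) = 8, φ(16) = 8, φ(17) = 16, φ(18) = 6, φ(19) = 18, φ(20) = 8, φ(21) = 12, φ(22) = 10, φ(23) = 22, φ(24) = 8, φ(25) = 20, φ(26) = 12, φ(27) = 18, φ(28) = 12, φ(29) = 28, φ(30) = 8, φ(31) = 30, φ(32) = 16, φ(33) = 20, φ(34) = 16, φ(35) = 24, φ(36) = 12. Summing all 36 values: 396. (Average order: Σ_{n ≤ x} φ(n) ~ (3/π²) x². For x = 36, (3/π²)·36² ≈ 393.94.)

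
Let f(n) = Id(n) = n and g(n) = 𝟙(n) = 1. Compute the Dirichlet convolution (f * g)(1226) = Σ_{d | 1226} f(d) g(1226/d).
(Id * 𝟙)(1226) = 1842

Divisors of 1226: [1, 2, 613, 1226]. For each d | 1226:
  d = 1: Id(1) · 𝟙(1226/1) = 1 · 1 = 1
  d = 2: Id(2) · 𝟙(1226/2) = 2 · 1 = 2
  d = 613: Id(613) · 𝟙(1226/613) = 613 · 1 = 613
  d = 1226: Id(1226) · 𝟙(1226/1226) = 1226 · 1 = 1226
Summing: (Id * 𝟙)(1226) = 1 + 2 + 613 + 1226 = 1842.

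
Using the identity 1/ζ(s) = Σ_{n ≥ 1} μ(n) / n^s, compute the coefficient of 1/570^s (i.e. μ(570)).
μ(570) = 1

Factor n = 570 = 2 · 3 · 5 · 19. μ(n) = 0 if any exponent ≥ 2 (not squarefree); otherwise μ(n) = (−1)^{ω(n)} where ω(n) is the number of distinct prime factors. Applying: μ(570) = 1.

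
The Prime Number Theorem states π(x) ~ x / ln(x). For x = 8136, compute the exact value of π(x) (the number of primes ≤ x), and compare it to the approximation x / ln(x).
π(8136) = 1022;  x/ln(x) ≈ 903.59;  relative error ≈ 11.59%.

Directly count primes up to 8136: π(8136) = 1022. The PNT approximation gives 8136/ln(8136) ≈ 8136/9.00405 ≈ 903.59. Relative error (π(x) − x/ln(x)) / π(x) ≈ 11.59%; the approximation is known to undercount slightly (Li(x) is a better estimate).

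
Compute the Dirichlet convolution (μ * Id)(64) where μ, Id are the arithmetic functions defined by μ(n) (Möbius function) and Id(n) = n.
(μ * Id)(64) = 32

Divisors of 64: [1, 2, 4, 8, 16, 32, 64]. For each d | 64:
  d = 1: μ(1) · Id(64/1) = 1 · 64 = 64
  d = 2: μ(2) · Id(64/2) = -1 · 32 = -32
  d = 4: μ(4) · Id(64/4) = 0 · 16 = 0
  d = 8: μ(8) · Id(64/8) = 0 · 8 = 0
  d = 16: μ(16) · Id(64/16) = 0 · 4 = 0
  d = 32: μ(32) · Id(64/32) = 0 · 2 = 0
  d = 64: μ(64) · Id(64/64) = 0 · 1 = 0
Summing: (μ * Id)(64) = 64 + -32 + 0 + 0 + 0 + 0 + 0 = 32.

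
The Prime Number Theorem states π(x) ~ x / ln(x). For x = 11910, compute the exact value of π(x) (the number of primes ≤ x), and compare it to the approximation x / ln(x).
π(11910) = 1427;  x/ln(x) ≈ 1269.03;  relative error ≈ 11.07%.

Directly count primes up to 11910: π(11910) = 1427. The PNT approximation gives 11910/ln(11910) ≈ 11910/9.38513 ≈ 1269.03. Relative error (π(x) − x/ln(x)) / π(x) ≈ 11.07%; the approximation is known to undercount slightly (Li(x) is a better estimate).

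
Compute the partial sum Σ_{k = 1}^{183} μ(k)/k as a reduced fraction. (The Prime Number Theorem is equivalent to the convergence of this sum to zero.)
Σ μ(k)/k = -9343595117515137578604221545686714814220917855566318160407897740846266/899557715467591630453369012945614634379252921727391775909918599930435715

Values of μ(k) for 1 ≤ k ≤ 183: μ(1) = 1, μ(2) = -1, μ(3) = -1, μ(5) = -1, μ(6) = 1, μ(7) = -1, μ(10) = 1, μ(11) = -1, μ(13) = -1, μ(14) = 1, μ(15) = 1, μ(17) = -1, μ(19) = -1, μ(21) = 1, μ(22) = 1, μ(23) = -1, μ(26) = 1, μ(29) = -1, μ(30) = -1, μ(31) = -1, μ(33) = 1, μ(34) = 1, μ(35) = 1, μ(37) = -1, μ(38) = 1, μ(39) = 1, μ(41) = -1, μ(42) = -1, μ(43) = -1, μ(46) = 1, μ(47) = -1, μ(51) = 1, μ(53) = -1, μ(55) = 1, μ(57) = 1, μ(58) = 1, μ(59) = -1, μ(61) = -1, μ(62) = 1, μ(65) = 1, μ(66) = -1, μ(67) = -1, μ(69) = 1, μ(70) = -1, μ(71) = -1, μ(73) = -1, μ(74) = 1, μ(77) = 1, μ(78) = -1, μ(79) = -1, μ(82) = 1, μ(83) = -1, μ(85) = 1, μ(86) = 1, μ(87) = 1, μ(89) = -1, μ(91) = 1, μ(93) = 1, μ(94) = 1, μ(95) = 1, μ(97) = -1, μ(101) = -1, μ(102) = -1, μ(103) = -1, μ(105) = -1, μ(106) = 1, μ(107) = -1, μ(109) = -1, μ(110) = -1, μ(111) = 1, μ(113) = -1, μ(114) = -1, μ(115) = 1, μ(118) = 1, μ(119) = 1, μ(122) = 1, μ(123) = 1, μ(127) = -1, μ(129) = 1, μ(130) = -1, μ(131) = -1, μ(133) = 1, μ(134) = 1, μ(137) = -1, μ(138) = -1, μ(139) = -1, μ(141) = 1, μ(142) = 1, μ(143) = 1, μ(145) = 1, μ(146) = 1, μ(149) = -1, μ(151) = -1, μ(154) = -1, μ(155) = 1, μ(157) = -1, μ(158) = 1, μ(159) = 1, μ(161) = 1, μ(163) = -1, μ(165) = -1, μ(166) = 1, μ(167) = -1, μ(170) = -1, μ(173) = -1, μ(174) = -1, μ(177) = 1, μ(178) = 1, μ(179) = -1, μ(181) = -1, μ(182) = -1, μ(183) = 1, with μ = 0 on non-squarefree integers. Summing μ(k)/k for k where μ(k) ≠ 0 gives -9343595117515137578604221545686714814220917855566318160407897740846266/899557715467591630453369012945614634379252921727391775909918599930435715 ≈ -0.0104. (PNT ⟺ this sum → 0 as n → ∞.)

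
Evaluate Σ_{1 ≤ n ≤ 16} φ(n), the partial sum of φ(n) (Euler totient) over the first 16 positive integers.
Σ_{n ≤ 16} φ(n) = 80

Compute φ(n) for each 1 ≤ n ≤ 16: φ(1) = 1, φ(2) = 1, φ(3) = 2, φ(4) = 2, φ(5) = 4, φ(6) = 2, φ(7) = 6, φ(8) = 4, φ(9) = 6, φ(10) = 4, φ(11) = 10, φ(12) = 4, φ(13) = 12, φ(14) = 6, φ(15) = 8, φ(16) = 8. Summing all 16 values: 80. (Average order: Σ_{n ≤ x} φ(n) ~ (3/π²) x². For x = 16, (3/π²)·16² ≈ 77.81.)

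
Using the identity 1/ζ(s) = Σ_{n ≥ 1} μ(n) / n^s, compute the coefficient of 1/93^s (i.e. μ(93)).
μ(93) = 1

Factor n = 93 = 3 · 31. μ(n) = 0 if any exponent ≥ 2 (not squarefree); otherwise μ(n) = (−1)^{ω(n)} where ω(n) is the number of distinct prime factors. Applying: μ(93) = 1.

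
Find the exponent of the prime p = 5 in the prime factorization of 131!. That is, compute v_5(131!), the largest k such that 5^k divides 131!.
v_5(131!) = 32

Legendre's formula: v_p(n!) = Σ_{k ≥ 1} ⌊n / p^k⌋. For p = 5, n = 131, the terms are:
  ⌊131/5^1⌋ = ⌊131/5⌋ = 26
  ⌊131/5^2⌋ = ⌊131/25⌋ = 5
  ⌊131/5^3⌋ = ⌊131/125⌋ = 1
(the next term ⌊131/5^4⌋ = 0, terminating the sum). Summing: v_5(131!) = 26 + 5 + 1 = 32.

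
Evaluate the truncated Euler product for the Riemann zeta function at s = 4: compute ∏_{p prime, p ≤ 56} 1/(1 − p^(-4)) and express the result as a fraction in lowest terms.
∏ = 750937919501355467062347671738968589096863062629/693820677147413996973765862820413440000000000000

The primes p ≤ 56 are [2, 3, 5, 7, 11, 13, 17, 19, 23, 29, 31, 37, 41, 43, 47, 53]. For each prime, (1 − 1/p^4)^(-1) = p^4 / (p^4 − 1). The product is (1 − 1/2^4)^(-1), (1 − 1/3^4)^(-1), (1 − 1/5^4)^(-1), (1 − 1/7^4)^(-1), (1 − 1/11^4)^(-1), (1 − 1/13^4)^(-1), (1 − 1/17^4)^(-1), (1 − 1/19^4)^(-1), (1 − 1/23^4)^(-1), (1 − 1/29^4)^(-1), (1 − 1/31^4)^(-1), (1 − 1/37^4)^(-1), (1 − 1/41^4)^(-1), (1 − 1/43^4)^(-1), (1 − 1/47^4)^(-1), (1 − 1/53^4)^(-1) = ∏ p^4 / (p^4 − 1) = 750937919501355467062347671738968589096863062629/693820677147413996973765862820413440000000000000.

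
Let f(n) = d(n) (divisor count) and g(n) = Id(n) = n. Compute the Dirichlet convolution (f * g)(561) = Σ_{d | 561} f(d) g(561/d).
(d * Id)(561) = 1235

Divisors of 561: [1, 3, 11, 17, 33, 51, 187, 561]. For each d | 561:
  d = 1: d(1) · Id(561/1) = 1 · 561 = 561
  d = 3: d(3) · Id(561/3) = 2 · 187 = 374
  d = 11: d(11) · Id(561/11) = 2 · 51 = 102
  d = 17: d(17) · Id(561/17) = 2 · 33 = 66
  d = 33: d(33) · Id(561/33) = 4 · 17 = 68
  d = 51: d(51) · Id(561/51) = 4 · 11 = 44
  d = 187: d(187) · Id(561/187) = 4 · 3 = 12
  d = 561: d(561) · Id(561/561) = 8 · 1 = 8
Summing: (d * Id)(561) = 561 + 374 + 102 + 66 + 68 + 44 + 12 + 8 = 1235.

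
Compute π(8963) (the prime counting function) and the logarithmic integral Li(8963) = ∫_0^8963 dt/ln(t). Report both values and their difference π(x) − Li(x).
π(8963) = 1114;  Li(8963) ≈ 1132.88;  π(x) − Li(x) ≈ -18.88.

Direct count of primes ≤ 8963 gives π(8963) = 1114. Numerical evaluation of the logarithmic integral gives Li(8963) ≈ 1132.88. The difference π(x) − Li(x) ≈ -18.88 is typically negative for small/moderate x (Li(x) overestimates), though Littlewood's theorem shows this sign changes infinitely often.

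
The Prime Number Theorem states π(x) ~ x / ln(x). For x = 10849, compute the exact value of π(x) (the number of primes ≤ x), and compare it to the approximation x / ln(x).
π(10849) = 1318;  x/ln(x) ≈ 1167.59;  relative error ≈ 11.41%.

Directly count primes up to 10849: π(10849) = 1318. The PNT approximation gives 10849/ln(10849) ≈ 10849/9.29183 ≈ 1167.59. Relative error (π(x) − x/ln(x)) / π(x) ≈ 11.41%; the approximation is known to undercount slightly (Li(x) is a better estimate).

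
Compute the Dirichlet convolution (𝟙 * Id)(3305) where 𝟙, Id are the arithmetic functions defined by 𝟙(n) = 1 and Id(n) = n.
(𝟙 * Id)(3305) = 3972

Divisors of 3305: [1, 5, 661, 3305]. For each d | 3305:
  d = 1: 𝟙(1) · Id(3305/1) = 1 · 3305 = 3305
  d = 5: 𝟙(5) · Id(3305/5) = 1 · 661 = 661
  d = 661: 𝟙(661) · Id(3305/661) = 1 · 5 = 5
  d = 3305: 𝟙(3305) · Id(3305/3305) = 1 · 1 = 1
Summing: (𝟙 * Id)(3305) = 3305 + 661 + 5 + 1 = 3972.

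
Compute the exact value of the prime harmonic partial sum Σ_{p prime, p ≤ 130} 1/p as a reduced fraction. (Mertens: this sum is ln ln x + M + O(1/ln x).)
Σ 1/p = 7457575819106455685806801283735357697478405891621/4014476939333036189094441199026045136645885247730

π(130) = 31, so the primes ≤ 130 are [2, 3, 5, 7, 11, 13, 17, 19, 23, 29, 31, 37, 41, 43, 47, 53, 59, 61, 67, 71, 73, 79, 83, 89, 97, 101, 103, 107, 109, 113, 127]. Summing 1/p over these primes: 7457575819106455685806801283735357697478405891621/4014476939333036189094441199026045136645885247730 ≈ 1.8577. Mertens estimate ln ln(130) + 0.2615 ≈ 1.8441.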